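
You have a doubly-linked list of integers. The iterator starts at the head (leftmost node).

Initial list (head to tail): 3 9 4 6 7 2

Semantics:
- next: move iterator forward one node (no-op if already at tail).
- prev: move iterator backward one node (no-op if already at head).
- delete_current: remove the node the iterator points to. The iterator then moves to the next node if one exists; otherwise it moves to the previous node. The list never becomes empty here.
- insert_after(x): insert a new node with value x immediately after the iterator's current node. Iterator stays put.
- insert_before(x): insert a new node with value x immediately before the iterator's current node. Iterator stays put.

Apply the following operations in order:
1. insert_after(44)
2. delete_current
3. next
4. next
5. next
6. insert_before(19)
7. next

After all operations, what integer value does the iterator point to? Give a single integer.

Answer: 7

Derivation:
After 1 (insert_after(44)): list=[3, 44, 9, 4, 6, 7, 2] cursor@3
After 2 (delete_current): list=[44, 9, 4, 6, 7, 2] cursor@44
After 3 (next): list=[44, 9, 4, 6, 7, 2] cursor@9
After 4 (next): list=[44, 9, 4, 6, 7, 2] cursor@4
After 5 (next): list=[44, 9, 4, 6, 7, 2] cursor@6
After 6 (insert_before(19)): list=[44, 9, 4, 19, 6, 7, 2] cursor@6
After 7 (next): list=[44, 9, 4, 19, 6, 7, 2] cursor@7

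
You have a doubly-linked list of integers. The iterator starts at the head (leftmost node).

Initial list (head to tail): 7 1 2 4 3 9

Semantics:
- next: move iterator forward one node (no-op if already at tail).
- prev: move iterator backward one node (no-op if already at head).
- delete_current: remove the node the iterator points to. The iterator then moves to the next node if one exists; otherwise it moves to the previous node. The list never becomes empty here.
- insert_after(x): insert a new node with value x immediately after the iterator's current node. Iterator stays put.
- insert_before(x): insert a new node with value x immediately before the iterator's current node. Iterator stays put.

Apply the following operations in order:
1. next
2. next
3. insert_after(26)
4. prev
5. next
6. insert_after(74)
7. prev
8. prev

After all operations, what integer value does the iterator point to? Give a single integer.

After 1 (next): list=[7, 1, 2, 4, 3, 9] cursor@1
After 2 (next): list=[7, 1, 2, 4, 3, 9] cursor@2
After 3 (insert_after(26)): list=[7, 1, 2, 26, 4, 3, 9] cursor@2
After 4 (prev): list=[7, 1, 2, 26, 4, 3, 9] cursor@1
After 5 (next): list=[7, 1, 2, 26, 4, 3, 9] cursor@2
After 6 (insert_after(74)): list=[7, 1, 2, 74, 26, 4, 3, 9] cursor@2
After 7 (prev): list=[7, 1, 2, 74, 26, 4, 3, 9] cursor@1
After 8 (prev): list=[7, 1, 2, 74, 26, 4, 3, 9] cursor@7

Answer: 7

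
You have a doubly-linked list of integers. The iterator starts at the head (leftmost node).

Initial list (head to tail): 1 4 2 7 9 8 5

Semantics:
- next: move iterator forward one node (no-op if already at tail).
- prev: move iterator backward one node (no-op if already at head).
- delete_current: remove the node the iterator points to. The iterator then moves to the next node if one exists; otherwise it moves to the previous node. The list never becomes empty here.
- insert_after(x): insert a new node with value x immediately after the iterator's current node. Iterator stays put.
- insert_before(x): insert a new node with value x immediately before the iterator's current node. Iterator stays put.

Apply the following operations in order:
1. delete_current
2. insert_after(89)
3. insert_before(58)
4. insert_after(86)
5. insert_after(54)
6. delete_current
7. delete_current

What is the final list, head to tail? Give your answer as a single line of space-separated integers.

Answer: 58 86 89 2 7 9 8 5

Derivation:
After 1 (delete_current): list=[4, 2, 7, 9, 8, 5] cursor@4
After 2 (insert_after(89)): list=[4, 89, 2, 7, 9, 8, 5] cursor@4
After 3 (insert_before(58)): list=[58, 4, 89, 2, 7, 9, 8, 5] cursor@4
After 4 (insert_after(86)): list=[58, 4, 86, 89, 2, 7, 9, 8, 5] cursor@4
After 5 (insert_after(54)): list=[58, 4, 54, 86, 89, 2, 7, 9, 8, 5] cursor@4
After 6 (delete_current): list=[58, 54, 86, 89, 2, 7, 9, 8, 5] cursor@54
After 7 (delete_current): list=[58, 86, 89, 2, 7, 9, 8, 5] cursor@86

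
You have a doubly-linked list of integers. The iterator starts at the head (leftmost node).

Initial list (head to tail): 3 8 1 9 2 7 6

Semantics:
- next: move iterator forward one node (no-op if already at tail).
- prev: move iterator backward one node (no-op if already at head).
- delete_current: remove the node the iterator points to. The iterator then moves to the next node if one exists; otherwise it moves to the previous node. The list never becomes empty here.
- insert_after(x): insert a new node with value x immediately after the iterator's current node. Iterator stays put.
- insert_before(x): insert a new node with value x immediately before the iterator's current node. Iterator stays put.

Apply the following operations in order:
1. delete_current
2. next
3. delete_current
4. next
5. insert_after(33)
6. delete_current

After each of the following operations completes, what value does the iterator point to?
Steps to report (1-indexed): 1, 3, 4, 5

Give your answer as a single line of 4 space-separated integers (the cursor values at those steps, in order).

Answer: 8 9 2 2

Derivation:
After 1 (delete_current): list=[8, 1, 9, 2, 7, 6] cursor@8
After 2 (next): list=[8, 1, 9, 2, 7, 6] cursor@1
After 3 (delete_current): list=[8, 9, 2, 7, 6] cursor@9
After 4 (next): list=[8, 9, 2, 7, 6] cursor@2
After 5 (insert_after(33)): list=[8, 9, 2, 33, 7, 6] cursor@2
After 6 (delete_current): list=[8, 9, 33, 7, 6] cursor@33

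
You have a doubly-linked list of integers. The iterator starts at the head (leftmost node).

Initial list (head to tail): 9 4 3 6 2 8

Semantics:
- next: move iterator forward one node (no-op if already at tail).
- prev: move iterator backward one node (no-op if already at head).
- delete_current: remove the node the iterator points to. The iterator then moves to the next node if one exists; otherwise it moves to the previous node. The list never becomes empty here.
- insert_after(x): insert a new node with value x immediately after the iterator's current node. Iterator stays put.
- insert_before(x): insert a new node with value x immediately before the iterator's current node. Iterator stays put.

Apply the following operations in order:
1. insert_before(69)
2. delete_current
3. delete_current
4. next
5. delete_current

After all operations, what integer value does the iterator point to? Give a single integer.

After 1 (insert_before(69)): list=[69, 9, 4, 3, 6, 2, 8] cursor@9
After 2 (delete_current): list=[69, 4, 3, 6, 2, 8] cursor@4
After 3 (delete_current): list=[69, 3, 6, 2, 8] cursor@3
After 4 (next): list=[69, 3, 6, 2, 8] cursor@6
After 5 (delete_current): list=[69, 3, 2, 8] cursor@2

Answer: 2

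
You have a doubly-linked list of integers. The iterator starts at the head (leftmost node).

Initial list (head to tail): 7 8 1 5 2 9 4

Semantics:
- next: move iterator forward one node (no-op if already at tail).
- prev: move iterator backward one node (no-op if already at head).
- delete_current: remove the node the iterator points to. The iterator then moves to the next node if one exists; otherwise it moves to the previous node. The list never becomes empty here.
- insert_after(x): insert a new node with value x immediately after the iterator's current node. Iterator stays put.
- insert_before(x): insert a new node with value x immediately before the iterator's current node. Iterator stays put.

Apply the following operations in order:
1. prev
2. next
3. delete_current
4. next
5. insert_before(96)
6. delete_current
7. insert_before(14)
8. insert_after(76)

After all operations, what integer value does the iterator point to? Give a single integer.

Answer: 2

Derivation:
After 1 (prev): list=[7, 8, 1, 5, 2, 9, 4] cursor@7
After 2 (next): list=[7, 8, 1, 5, 2, 9, 4] cursor@8
After 3 (delete_current): list=[7, 1, 5, 2, 9, 4] cursor@1
After 4 (next): list=[7, 1, 5, 2, 9, 4] cursor@5
After 5 (insert_before(96)): list=[7, 1, 96, 5, 2, 9, 4] cursor@5
After 6 (delete_current): list=[7, 1, 96, 2, 9, 4] cursor@2
After 7 (insert_before(14)): list=[7, 1, 96, 14, 2, 9, 4] cursor@2
After 8 (insert_after(76)): list=[7, 1, 96, 14, 2, 76, 9, 4] cursor@2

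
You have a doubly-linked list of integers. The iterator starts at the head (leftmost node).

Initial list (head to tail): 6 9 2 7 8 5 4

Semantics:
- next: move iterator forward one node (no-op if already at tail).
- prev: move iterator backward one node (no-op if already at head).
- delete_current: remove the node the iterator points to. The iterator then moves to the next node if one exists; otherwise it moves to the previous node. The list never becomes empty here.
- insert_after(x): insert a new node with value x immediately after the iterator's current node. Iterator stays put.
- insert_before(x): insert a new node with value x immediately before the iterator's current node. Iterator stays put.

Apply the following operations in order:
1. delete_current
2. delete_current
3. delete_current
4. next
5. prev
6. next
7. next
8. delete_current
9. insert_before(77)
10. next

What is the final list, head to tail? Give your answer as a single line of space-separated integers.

After 1 (delete_current): list=[9, 2, 7, 8, 5, 4] cursor@9
After 2 (delete_current): list=[2, 7, 8, 5, 4] cursor@2
After 3 (delete_current): list=[7, 8, 5, 4] cursor@7
After 4 (next): list=[7, 8, 5, 4] cursor@8
After 5 (prev): list=[7, 8, 5, 4] cursor@7
After 6 (next): list=[7, 8, 5, 4] cursor@8
After 7 (next): list=[7, 8, 5, 4] cursor@5
After 8 (delete_current): list=[7, 8, 4] cursor@4
After 9 (insert_before(77)): list=[7, 8, 77, 4] cursor@4
After 10 (next): list=[7, 8, 77, 4] cursor@4

Answer: 7 8 77 4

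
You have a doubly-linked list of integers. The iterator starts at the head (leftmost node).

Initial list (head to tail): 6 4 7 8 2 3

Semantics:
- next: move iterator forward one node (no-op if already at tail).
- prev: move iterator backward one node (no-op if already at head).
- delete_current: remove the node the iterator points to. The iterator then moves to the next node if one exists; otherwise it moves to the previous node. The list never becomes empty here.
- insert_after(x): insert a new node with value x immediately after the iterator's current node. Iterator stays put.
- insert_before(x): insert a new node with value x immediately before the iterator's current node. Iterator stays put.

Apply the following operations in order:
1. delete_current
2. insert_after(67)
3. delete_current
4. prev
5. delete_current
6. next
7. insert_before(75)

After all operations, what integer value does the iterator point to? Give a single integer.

Answer: 8

Derivation:
After 1 (delete_current): list=[4, 7, 8, 2, 3] cursor@4
After 2 (insert_after(67)): list=[4, 67, 7, 8, 2, 3] cursor@4
After 3 (delete_current): list=[67, 7, 8, 2, 3] cursor@67
After 4 (prev): list=[67, 7, 8, 2, 3] cursor@67
After 5 (delete_current): list=[7, 8, 2, 3] cursor@7
After 6 (next): list=[7, 8, 2, 3] cursor@8
After 7 (insert_before(75)): list=[7, 75, 8, 2, 3] cursor@8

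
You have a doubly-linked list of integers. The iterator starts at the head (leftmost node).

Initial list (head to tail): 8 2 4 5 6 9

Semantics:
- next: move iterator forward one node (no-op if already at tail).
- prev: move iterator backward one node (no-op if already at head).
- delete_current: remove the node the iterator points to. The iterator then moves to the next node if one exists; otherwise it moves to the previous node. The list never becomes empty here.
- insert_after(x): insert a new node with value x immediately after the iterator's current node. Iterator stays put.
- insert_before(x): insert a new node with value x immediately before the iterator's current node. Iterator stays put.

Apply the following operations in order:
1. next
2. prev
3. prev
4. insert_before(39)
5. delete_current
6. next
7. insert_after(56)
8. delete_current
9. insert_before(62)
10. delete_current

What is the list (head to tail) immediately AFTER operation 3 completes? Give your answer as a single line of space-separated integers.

After 1 (next): list=[8, 2, 4, 5, 6, 9] cursor@2
After 2 (prev): list=[8, 2, 4, 5, 6, 9] cursor@8
After 3 (prev): list=[8, 2, 4, 5, 6, 9] cursor@8

Answer: 8 2 4 5 6 9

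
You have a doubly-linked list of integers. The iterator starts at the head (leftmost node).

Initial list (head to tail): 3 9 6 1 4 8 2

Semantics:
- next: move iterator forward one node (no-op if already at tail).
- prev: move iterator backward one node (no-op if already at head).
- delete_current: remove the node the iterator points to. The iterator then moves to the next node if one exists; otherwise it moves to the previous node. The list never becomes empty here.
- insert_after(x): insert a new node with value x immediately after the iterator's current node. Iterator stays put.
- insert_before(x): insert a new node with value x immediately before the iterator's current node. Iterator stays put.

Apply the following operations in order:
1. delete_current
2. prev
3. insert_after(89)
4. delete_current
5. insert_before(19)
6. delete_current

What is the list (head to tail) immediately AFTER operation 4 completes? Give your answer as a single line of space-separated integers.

Answer: 89 6 1 4 8 2

Derivation:
After 1 (delete_current): list=[9, 6, 1, 4, 8, 2] cursor@9
After 2 (prev): list=[9, 6, 1, 4, 8, 2] cursor@9
After 3 (insert_after(89)): list=[9, 89, 6, 1, 4, 8, 2] cursor@9
After 4 (delete_current): list=[89, 6, 1, 4, 8, 2] cursor@89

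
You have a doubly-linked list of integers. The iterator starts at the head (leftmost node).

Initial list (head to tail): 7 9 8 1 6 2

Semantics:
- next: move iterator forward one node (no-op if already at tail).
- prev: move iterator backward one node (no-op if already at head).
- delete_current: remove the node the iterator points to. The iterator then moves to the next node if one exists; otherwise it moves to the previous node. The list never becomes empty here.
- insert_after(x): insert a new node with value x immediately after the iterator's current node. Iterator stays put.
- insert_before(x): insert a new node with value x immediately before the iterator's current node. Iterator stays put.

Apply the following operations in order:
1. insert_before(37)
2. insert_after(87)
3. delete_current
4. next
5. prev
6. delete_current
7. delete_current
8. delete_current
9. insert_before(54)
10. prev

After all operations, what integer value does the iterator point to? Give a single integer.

Answer: 54

Derivation:
After 1 (insert_before(37)): list=[37, 7, 9, 8, 1, 6, 2] cursor@7
After 2 (insert_after(87)): list=[37, 7, 87, 9, 8, 1, 6, 2] cursor@7
After 3 (delete_current): list=[37, 87, 9, 8, 1, 6, 2] cursor@87
After 4 (next): list=[37, 87, 9, 8, 1, 6, 2] cursor@9
After 5 (prev): list=[37, 87, 9, 8, 1, 6, 2] cursor@87
After 6 (delete_current): list=[37, 9, 8, 1, 6, 2] cursor@9
After 7 (delete_current): list=[37, 8, 1, 6, 2] cursor@8
After 8 (delete_current): list=[37, 1, 6, 2] cursor@1
After 9 (insert_before(54)): list=[37, 54, 1, 6, 2] cursor@1
After 10 (prev): list=[37, 54, 1, 6, 2] cursor@54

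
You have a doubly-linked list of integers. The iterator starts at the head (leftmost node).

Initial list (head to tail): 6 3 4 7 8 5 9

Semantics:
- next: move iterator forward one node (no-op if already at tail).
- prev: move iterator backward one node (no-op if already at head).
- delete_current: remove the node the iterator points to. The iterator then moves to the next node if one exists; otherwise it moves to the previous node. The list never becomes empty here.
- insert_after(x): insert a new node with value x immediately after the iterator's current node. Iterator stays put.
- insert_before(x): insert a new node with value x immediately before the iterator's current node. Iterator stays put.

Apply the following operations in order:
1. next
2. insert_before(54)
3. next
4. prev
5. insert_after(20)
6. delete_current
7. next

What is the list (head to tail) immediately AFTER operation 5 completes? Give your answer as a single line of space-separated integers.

After 1 (next): list=[6, 3, 4, 7, 8, 5, 9] cursor@3
After 2 (insert_before(54)): list=[6, 54, 3, 4, 7, 8, 5, 9] cursor@3
After 3 (next): list=[6, 54, 3, 4, 7, 8, 5, 9] cursor@4
After 4 (prev): list=[6, 54, 3, 4, 7, 8, 5, 9] cursor@3
After 5 (insert_after(20)): list=[6, 54, 3, 20, 4, 7, 8, 5, 9] cursor@3

Answer: 6 54 3 20 4 7 8 5 9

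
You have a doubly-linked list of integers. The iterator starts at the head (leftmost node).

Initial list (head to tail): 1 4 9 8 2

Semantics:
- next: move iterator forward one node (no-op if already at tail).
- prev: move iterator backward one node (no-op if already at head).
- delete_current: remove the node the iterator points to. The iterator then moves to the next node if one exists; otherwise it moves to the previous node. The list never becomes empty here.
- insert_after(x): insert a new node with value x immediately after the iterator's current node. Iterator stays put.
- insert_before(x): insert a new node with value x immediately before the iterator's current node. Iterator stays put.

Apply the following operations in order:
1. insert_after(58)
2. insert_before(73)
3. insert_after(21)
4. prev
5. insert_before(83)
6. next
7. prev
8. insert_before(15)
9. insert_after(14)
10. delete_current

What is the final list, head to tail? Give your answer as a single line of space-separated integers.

After 1 (insert_after(58)): list=[1, 58, 4, 9, 8, 2] cursor@1
After 2 (insert_before(73)): list=[73, 1, 58, 4, 9, 8, 2] cursor@1
After 3 (insert_after(21)): list=[73, 1, 21, 58, 4, 9, 8, 2] cursor@1
After 4 (prev): list=[73, 1, 21, 58, 4, 9, 8, 2] cursor@73
After 5 (insert_before(83)): list=[83, 73, 1, 21, 58, 4, 9, 8, 2] cursor@73
After 6 (next): list=[83, 73, 1, 21, 58, 4, 9, 8, 2] cursor@1
After 7 (prev): list=[83, 73, 1, 21, 58, 4, 9, 8, 2] cursor@73
After 8 (insert_before(15)): list=[83, 15, 73, 1, 21, 58, 4, 9, 8, 2] cursor@73
After 9 (insert_after(14)): list=[83, 15, 73, 14, 1, 21, 58, 4, 9, 8, 2] cursor@73
After 10 (delete_current): list=[83, 15, 14, 1, 21, 58, 4, 9, 8, 2] cursor@14

Answer: 83 15 14 1 21 58 4 9 8 2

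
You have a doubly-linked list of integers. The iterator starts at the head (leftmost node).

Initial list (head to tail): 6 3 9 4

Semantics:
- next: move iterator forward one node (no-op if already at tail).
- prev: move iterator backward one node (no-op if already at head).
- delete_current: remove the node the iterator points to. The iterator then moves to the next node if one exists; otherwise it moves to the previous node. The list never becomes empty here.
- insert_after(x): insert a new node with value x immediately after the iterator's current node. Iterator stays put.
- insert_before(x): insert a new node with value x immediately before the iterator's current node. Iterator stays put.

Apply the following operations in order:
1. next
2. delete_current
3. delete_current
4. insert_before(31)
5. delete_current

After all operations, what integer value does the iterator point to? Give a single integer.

Answer: 31

Derivation:
After 1 (next): list=[6, 3, 9, 4] cursor@3
After 2 (delete_current): list=[6, 9, 4] cursor@9
After 3 (delete_current): list=[6, 4] cursor@4
After 4 (insert_before(31)): list=[6, 31, 4] cursor@4
After 5 (delete_current): list=[6, 31] cursor@31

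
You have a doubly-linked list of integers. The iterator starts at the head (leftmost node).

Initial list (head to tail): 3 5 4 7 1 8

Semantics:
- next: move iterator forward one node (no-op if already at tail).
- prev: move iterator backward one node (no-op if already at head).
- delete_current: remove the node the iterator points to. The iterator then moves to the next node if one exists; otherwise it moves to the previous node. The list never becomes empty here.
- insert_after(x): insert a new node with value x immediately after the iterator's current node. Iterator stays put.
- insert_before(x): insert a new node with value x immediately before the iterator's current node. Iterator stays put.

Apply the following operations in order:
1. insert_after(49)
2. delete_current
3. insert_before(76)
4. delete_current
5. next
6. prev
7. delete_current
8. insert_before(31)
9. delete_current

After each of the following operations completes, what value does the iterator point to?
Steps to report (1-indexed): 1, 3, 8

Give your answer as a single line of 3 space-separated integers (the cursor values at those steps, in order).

Answer: 3 49 4

Derivation:
After 1 (insert_after(49)): list=[3, 49, 5, 4, 7, 1, 8] cursor@3
After 2 (delete_current): list=[49, 5, 4, 7, 1, 8] cursor@49
After 3 (insert_before(76)): list=[76, 49, 5, 4, 7, 1, 8] cursor@49
After 4 (delete_current): list=[76, 5, 4, 7, 1, 8] cursor@5
After 5 (next): list=[76, 5, 4, 7, 1, 8] cursor@4
After 6 (prev): list=[76, 5, 4, 7, 1, 8] cursor@5
After 7 (delete_current): list=[76, 4, 7, 1, 8] cursor@4
After 8 (insert_before(31)): list=[76, 31, 4, 7, 1, 8] cursor@4
After 9 (delete_current): list=[76, 31, 7, 1, 8] cursor@7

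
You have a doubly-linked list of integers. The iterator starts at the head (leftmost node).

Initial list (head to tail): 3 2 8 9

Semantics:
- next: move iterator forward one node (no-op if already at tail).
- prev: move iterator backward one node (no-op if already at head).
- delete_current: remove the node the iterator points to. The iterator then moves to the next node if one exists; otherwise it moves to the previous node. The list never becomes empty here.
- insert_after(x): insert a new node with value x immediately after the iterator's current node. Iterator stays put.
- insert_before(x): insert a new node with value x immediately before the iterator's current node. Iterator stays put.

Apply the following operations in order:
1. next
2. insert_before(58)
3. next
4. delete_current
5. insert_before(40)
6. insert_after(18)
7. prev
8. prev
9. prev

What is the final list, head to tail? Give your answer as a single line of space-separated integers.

After 1 (next): list=[3, 2, 8, 9] cursor@2
After 2 (insert_before(58)): list=[3, 58, 2, 8, 9] cursor@2
After 3 (next): list=[3, 58, 2, 8, 9] cursor@8
After 4 (delete_current): list=[3, 58, 2, 9] cursor@9
After 5 (insert_before(40)): list=[3, 58, 2, 40, 9] cursor@9
After 6 (insert_after(18)): list=[3, 58, 2, 40, 9, 18] cursor@9
After 7 (prev): list=[3, 58, 2, 40, 9, 18] cursor@40
After 8 (prev): list=[3, 58, 2, 40, 9, 18] cursor@2
After 9 (prev): list=[3, 58, 2, 40, 9, 18] cursor@58

Answer: 3 58 2 40 9 18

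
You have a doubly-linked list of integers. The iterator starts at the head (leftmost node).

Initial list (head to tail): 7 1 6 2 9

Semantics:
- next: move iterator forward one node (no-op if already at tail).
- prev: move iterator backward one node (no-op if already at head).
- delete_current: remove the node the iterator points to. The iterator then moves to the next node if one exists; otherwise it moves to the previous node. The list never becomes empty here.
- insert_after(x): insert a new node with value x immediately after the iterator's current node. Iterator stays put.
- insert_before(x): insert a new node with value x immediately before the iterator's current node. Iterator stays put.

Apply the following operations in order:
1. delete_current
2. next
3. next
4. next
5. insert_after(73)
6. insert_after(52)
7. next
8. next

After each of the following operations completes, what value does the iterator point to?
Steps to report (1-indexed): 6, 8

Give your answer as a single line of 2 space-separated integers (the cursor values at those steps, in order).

Answer: 9 73

Derivation:
After 1 (delete_current): list=[1, 6, 2, 9] cursor@1
After 2 (next): list=[1, 6, 2, 9] cursor@6
After 3 (next): list=[1, 6, 2, 9] cursor@2
After 4 (next): list=[1, 6, 2, 9] cursor@9
After 5 (insert_after(73)): list=[1, 6, 2, 9, 73] cursor@9
After 6 (insert_after(52)): list=[1, 6, 2, 9, 52, 73] cursor@9
After 7 (next): list=[1, 6, 2, 9, 52, 73] cursor@52
After 8 (next): list=[1, 6, 2, 9, 52, 73] cursor@73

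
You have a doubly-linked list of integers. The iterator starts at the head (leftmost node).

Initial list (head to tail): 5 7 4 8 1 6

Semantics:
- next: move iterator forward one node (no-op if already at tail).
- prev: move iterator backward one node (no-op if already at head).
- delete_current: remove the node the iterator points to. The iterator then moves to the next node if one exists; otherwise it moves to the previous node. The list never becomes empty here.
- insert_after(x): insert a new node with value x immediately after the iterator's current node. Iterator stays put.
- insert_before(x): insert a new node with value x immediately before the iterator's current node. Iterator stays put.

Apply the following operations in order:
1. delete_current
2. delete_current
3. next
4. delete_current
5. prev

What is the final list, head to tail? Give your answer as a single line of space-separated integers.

After 1 (delete_current): list=[7, 4, 8, 1, 6] cursor@7
After 2 (delete_current): list=[4, 8, 1, 6] cursor@4
After 3 (next): list=[4, 8, 1, 6] cursor@8
After 4 (delete_current): list=[4, 1, 6] cursor@1
After 5 (prev): list=[4, 1, 6] cursor@4

Answer: 4 1 6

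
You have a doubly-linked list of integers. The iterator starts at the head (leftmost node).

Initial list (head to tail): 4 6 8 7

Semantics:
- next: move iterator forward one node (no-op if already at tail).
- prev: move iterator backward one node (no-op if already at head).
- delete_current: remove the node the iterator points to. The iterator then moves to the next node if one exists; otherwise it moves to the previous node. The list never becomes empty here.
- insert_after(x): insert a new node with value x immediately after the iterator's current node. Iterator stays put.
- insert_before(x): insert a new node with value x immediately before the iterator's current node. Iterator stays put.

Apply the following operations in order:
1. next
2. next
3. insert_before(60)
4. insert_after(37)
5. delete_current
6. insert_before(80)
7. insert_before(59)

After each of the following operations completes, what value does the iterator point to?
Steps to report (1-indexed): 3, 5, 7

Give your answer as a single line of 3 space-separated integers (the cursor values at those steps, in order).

Answer: 8 37 37

Derivation:
After 1 (next): list=[4, 6, 8, 7] cursor@6
After 2 (next): list=[4, 6, 8, 7] cursor@8
After 3 (insert_before(60)): list=[4, 6, 60, 8, 7] cursor@8
After 4 (insert_after(37)): list=[4, 6, 60, 8, 37, 7] cursor@8
After 5 (delete_current): list=[4, 6, 60, 37, 7] cursor@37
After 6 (insert_before(80)): list=[4, 6, 60, 80, 37, 7] cursor@37
After 7 (insert_before(59)): list=[4, 6, 60, 80, 59, 37, 7] cursor@37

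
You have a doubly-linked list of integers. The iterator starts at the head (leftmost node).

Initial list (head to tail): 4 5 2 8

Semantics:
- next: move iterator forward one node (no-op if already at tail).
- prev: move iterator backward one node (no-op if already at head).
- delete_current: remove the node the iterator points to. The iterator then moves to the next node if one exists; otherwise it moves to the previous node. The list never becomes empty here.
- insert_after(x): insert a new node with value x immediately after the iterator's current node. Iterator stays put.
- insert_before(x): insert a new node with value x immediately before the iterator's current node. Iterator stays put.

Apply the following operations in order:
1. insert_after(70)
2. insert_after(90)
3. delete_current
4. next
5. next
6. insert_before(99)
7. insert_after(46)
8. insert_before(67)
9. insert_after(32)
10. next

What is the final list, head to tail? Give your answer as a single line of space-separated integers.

Answer: 90 70 99 67 5 32 46 2 8

Derivation:
After 1 (insert_after(70)): list=[4, 70, 5, 2, 8] cursor@4
After 2 (insert_after(90)): list=[4, 90, 70, 5, 2, 8] cursor@4
After 3 (delete_current): list=[90, 70, 5, 2, 8] cursor@90
After 4 (next): list=[90, 70, 5, 2, 8] cursor@70
After 5 (next): list=[90, 70, 5, 2, 8] cursor@5
After 6 (insert_before(99)): list=[90, 70, 99, 5, 2, 8] cursor@5
After 7 (insert_after(46)): list=[90, 70, 99, 5, 46, 2, 8] cursor@5
After 8 (insert_before(67)): list=[90, 70, 99, 67, 5, 46, 2, 8] cursor@5
After 9 (insert_after(32)): list=[90, 70, 99, 67, 5, 32, 46, 2, 8] cursor@5
After 10 (next): list=[90, 70, 99, 67, 5, 32, 46, 2, 8] cursor@32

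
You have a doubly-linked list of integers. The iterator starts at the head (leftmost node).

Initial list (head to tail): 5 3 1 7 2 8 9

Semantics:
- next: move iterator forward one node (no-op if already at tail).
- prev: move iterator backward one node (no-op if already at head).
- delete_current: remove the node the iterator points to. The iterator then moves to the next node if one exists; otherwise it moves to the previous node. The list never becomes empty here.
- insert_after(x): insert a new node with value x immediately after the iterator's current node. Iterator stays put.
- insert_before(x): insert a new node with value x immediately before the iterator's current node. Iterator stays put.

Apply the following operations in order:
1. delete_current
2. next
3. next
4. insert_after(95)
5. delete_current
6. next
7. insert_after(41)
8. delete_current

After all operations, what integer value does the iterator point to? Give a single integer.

After 1 (delete_current): list=[3, 1, 7, 2, 8, 9] cursor@3
After 2 (next): list=[3, 1, 7, 2, 8, 9] cursor@1
After 3 (next): list=[3, 1, 7, 2, 8, 9] cursor@7
After 4 (insert_after(95)): list=[3, 1, 7, 95, 2, 8, 9] cursor@7
After 5 (delete_current): list=[3, 1, 95, 2, 8, 9] cursor@95
After 6 (next): list=[3, 1, 95, 2, 8, 9] cursor@2
After 7 (insert_after(41)): list=[3, 1, 95, 2, 41, 8, 9] cursor@2
After 8 (delete_current): list=[3, 1, 95, 41, 8, 9] cursor@41

Answer: 41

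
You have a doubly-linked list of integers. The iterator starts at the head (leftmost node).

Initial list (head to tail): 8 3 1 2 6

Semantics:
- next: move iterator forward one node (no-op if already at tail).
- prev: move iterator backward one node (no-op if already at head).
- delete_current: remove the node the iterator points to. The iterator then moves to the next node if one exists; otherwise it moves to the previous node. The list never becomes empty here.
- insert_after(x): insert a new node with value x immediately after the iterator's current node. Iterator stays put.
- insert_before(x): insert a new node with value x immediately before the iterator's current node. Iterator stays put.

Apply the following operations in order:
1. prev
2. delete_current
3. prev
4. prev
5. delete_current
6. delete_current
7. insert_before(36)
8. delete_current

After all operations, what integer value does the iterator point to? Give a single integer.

After 1 (prev): list=[8, 3, 1, 2, 6] cursor@8
After 2 (delete_current): list=[3, 1, 2, 6] cursor@3
After 3 (prev): list=[3, 1, 2, 6] cursor@3
After 4 (prev): list=[3, 1, 2, 6] cursor@3
After 5 (delete_current): list=[1, 2, 6] cursor@1
After 6 (delete_current): list=[2, 6] cursor@2
After 7 (insert_before(36)): list=[36, 2, 6] cursor@2
After 8 (delete_current): list=[36, 6] cursor@6

Answer: 6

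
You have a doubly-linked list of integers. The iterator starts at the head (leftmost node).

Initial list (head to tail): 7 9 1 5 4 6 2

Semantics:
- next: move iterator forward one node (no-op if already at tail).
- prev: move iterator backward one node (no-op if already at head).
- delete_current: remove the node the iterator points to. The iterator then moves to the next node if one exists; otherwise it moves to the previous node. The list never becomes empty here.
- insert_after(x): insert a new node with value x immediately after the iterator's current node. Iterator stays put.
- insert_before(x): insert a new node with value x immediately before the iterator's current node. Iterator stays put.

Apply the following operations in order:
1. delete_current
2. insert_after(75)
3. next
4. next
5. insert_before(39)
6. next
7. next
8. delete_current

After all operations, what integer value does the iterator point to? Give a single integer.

After 1 (delete_current): list=[9, 1, 5, 4, 6, 2] cursor@9
After 2 (insert_after(75)): list=[9, 75, 1, 5, 4, 6, 2] cursor@9
After 3 (next): list=[9, 75, 1, 5, 4, 6, 2] cursor@75
After 4 (next): list=[9, 75, 1, 5, 4, 6, 2] cursor@1
After 5 (insert_before(39)): list=[9, 75, 39, 1, 5, 4, 6, 2] cursor@1
After 6 (next): list=[9, 75, 39, 1, 5, 4, 6, 2] cursor@5
After 7 (next): list=[9, 75, 39, 1, 5, 4, 6, 2] cursor@4
After 8 (delete_current): list=[9, 75, 39, 1, 5, 6, 2] cursor@6

Answer: 6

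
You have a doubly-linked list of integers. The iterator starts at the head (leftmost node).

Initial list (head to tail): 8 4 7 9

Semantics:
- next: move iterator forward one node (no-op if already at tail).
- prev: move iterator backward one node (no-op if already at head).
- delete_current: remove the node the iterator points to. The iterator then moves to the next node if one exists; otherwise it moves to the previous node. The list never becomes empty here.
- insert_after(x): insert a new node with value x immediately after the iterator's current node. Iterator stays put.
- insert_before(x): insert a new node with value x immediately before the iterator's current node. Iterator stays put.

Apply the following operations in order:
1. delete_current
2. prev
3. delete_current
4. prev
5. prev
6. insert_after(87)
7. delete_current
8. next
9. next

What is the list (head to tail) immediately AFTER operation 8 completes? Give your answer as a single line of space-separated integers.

After 1 (delete_current): list=[4, 7, 9] cursor@4
After 2 (prev): list=[4, 7, 9] cursor@4
After 3 (delete_current): list=[7, 9] cursor@7
After 4 (prev): list=[7, 9] cursor@7
After 5 (prev): list=[7, 9] cursor@7
After 6 (insert_after(87)): list=[7, 87, 9] cursor@7
After 7 (delete_current): list=[87, 9] cursor@87
After 8 (next): list=[87, 9] cursor@9

Answer: 87 9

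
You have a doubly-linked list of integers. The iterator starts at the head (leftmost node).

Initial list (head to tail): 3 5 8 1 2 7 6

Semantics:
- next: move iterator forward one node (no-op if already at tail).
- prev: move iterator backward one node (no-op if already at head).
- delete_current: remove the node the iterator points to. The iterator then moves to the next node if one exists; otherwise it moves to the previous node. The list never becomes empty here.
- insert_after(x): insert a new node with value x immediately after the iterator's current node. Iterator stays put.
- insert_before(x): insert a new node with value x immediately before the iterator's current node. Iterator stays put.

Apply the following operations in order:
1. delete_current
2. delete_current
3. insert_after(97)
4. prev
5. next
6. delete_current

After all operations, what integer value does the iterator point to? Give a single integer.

After 1 (delete_current): list=[5, 8, 1, 2, 7, 6] cursor@5
After 2 (delete_current): list=[8, 1, 2, 7, 6] cursor@8
After 3 (insert_after(97)): list=[8, 97, 1, 2, 7, 6] cursor@8
After 4 (prev): list=[8, 97, 1, 2, 7, 6] cursor@8
After 5 (next): list=[8, 97, 1, 2, 7, 6] cursor@97
After 6 (delete_current): list=[8, 1, 2, 7, 6] cursor@1

Answer: 1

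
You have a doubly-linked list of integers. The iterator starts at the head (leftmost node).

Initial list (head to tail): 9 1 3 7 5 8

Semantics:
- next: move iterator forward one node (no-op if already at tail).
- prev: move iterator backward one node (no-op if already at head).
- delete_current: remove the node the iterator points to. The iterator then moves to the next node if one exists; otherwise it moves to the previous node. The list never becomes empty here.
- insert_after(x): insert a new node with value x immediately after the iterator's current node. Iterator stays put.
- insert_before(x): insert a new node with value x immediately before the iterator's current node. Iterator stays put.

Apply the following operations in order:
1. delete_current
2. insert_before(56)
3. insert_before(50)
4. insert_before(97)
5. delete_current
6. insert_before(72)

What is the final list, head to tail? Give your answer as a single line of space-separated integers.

Answer: 56 50 97 72 3 7 5 8

Derivation:
After 1 (delete_current): list=[1, 3, 7, 5, 8] cursor@1
After 2 (insert_before(56)): list=[56, 1, 3, 7, 5, 8] cursor@1
After 3 (insert_before(50)): list=[56, 50, 1, 3, 7, 5, 8] cursor@1
After 4 (insert_before(97)): list=[56, 50, 97, 1, 3, 7, 5, 8] cursor@1
After 5 (delete_current): list=[56, 50, 97, 3, 7, 5, 8] cursor@3
After 6 (insert_before(72)): list=[56, 50, 97, 72, 3, 7, 5, 8] cursor@3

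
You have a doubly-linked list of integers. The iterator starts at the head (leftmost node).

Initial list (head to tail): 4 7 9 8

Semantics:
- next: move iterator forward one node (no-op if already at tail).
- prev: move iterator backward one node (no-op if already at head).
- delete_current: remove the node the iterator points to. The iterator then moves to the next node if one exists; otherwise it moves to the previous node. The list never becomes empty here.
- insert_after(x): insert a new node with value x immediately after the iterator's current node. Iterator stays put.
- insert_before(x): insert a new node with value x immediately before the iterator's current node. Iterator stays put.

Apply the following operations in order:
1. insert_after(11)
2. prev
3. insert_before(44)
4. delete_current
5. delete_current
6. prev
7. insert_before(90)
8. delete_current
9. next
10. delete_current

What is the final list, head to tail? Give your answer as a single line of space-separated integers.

Answer: 90 7 8

Derivation:
After 1 (insert_after(11)): list=[4, 11, 7, 9, 8] cursor@4
After 2 (prev): list=[4, 11, 7, 9, 8] cursor@4
After 3 (insert_before(44)): list=[44, 4, 11, 7, 9, 8] cursor@4
After 4 (delete_current): list=[44, 11, 7, 9, 8] cursor@11
After 5 (delete_current): list=[44, 7, 9, 8] cursor@7
After 6 (prev): list=[44, 7, 9, 8] cursor@44
After 7 (insert_before(90)): list=[90, 44, 7, 9, 8] cursor@44
After 8 (delete_current): list=[90, 7, 9, 8] cursor@7
After 9 (next): list=[90, 7, 9, 8] cursor@9
After 10 (delete_current): list=[90, 7, 8] cursor@8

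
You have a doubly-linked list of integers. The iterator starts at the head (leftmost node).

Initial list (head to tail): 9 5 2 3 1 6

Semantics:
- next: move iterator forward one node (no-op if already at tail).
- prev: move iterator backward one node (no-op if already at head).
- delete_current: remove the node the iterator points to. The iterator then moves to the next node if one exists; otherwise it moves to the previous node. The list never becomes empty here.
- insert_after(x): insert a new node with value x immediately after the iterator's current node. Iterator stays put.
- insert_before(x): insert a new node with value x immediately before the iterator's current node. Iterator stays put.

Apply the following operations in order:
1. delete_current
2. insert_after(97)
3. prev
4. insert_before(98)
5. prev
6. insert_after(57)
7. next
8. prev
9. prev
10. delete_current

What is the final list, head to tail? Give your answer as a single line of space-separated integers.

Answer: 57 5 97 2 3 1 6

Derivation:
After 1 (delete_current): list=[5, 2, 3, 1, 6] cursor@5
After 2 (insert_after(97)): list=[5, 97, 2, 3, 1, 6] cursor@5
After 3 (prev): list=[5, 97, 2, 3, 1, 6] cursor@5
After 4 (insert_before(98)): list=[98, 5, 97, 2, 3, 1, 6] cursor@5
After 5 (prev): list=[98, 5, 97, 2, 3, 1, 6] cursor@98
After 6 (insert_after(57)): list=[98, 57, 5, 97, 2, 3, 1, 6] cursor@98
After 7 (next): list=[98, 57, 5, 97, 2, 3, 1, 6] cursor@57
After 8 (prev): list=[98, 57, 5, 97, 2, 3, 1, 6] cursor@98
After 9 (prev): list=[98, 57, 5, 97, 2, 3, 1, 6] cursor@98
After 10 (delete_current): list=[57, 5, 97, 2, 3, 1, 6] cursor@57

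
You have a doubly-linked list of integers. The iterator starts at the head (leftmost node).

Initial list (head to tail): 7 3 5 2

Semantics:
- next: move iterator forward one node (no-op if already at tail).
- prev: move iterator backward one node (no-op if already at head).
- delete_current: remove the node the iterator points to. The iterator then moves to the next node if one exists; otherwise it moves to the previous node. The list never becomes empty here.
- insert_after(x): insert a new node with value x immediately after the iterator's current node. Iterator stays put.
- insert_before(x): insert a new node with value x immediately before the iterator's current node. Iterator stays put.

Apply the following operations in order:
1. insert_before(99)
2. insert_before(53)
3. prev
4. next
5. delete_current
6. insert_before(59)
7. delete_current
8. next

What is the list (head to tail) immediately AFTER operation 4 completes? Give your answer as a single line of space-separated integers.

After 1 (insert_before(99)): list=[99, 7, 3, 5, 2] cursor@7
After 2 (insert_before(53)): list=[99, 53, 7, 3, 5, 2] cursor@7
After 3 (prev): list=[99, 53, 7, 3, 5, 2] cursor@53
After 4 (next): list=[99, 53, 7, 3, 5, 2] cursor@7

Answer: 99 53 7 3 5 2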